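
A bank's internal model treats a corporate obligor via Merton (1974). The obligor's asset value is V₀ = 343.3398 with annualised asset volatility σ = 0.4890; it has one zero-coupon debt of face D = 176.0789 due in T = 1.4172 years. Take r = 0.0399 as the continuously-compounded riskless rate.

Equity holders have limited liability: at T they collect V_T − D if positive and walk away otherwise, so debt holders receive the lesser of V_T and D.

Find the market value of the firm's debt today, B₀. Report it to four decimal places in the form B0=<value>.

B0=159.4776

d₁ = [ln(V₀/D) + (r + σ²/2)T] / (σ√T)
   = [ln(343.3398/176.0789) + (0.0399 + 0.5·0.4890²)·1.4172] / (0.4890·√1.4172)
   = [0.667788 + 0.225987] / 0.582136 = 1.535339
d₂ = d₁ − σ√T = 1.535339 − 0.582136 = 0.953203
N(d₁) = 0.937650,  N(d₂) = 0.829756,  e^(−rT) = 0.945023
E₀ = V₀·N(d₁) − D·e^(−rT)·N(d₂)
   = 343.3398·0.937650 − 176.0789·0.945023·0.829756 = 183.862190
B₀ = V₀ − E₀ = 343.3398 − 183.862190 = 159.477610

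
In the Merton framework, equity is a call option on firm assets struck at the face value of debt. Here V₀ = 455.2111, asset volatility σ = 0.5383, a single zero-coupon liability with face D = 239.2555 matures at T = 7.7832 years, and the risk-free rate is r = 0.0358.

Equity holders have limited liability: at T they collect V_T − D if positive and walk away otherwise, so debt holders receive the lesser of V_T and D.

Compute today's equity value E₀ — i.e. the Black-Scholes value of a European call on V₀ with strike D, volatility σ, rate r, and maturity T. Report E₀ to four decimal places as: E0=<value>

E0=335.3186

d₁ = [ln(V₀/D) + (r + σ²/2)T] / (σ√T)
   = [ln(455.2111/239.2555) + (0.0358 + 0.5·0.5383²)·7.7832] / (0.5383·√7.7832)
   = [0.643229 + 1.406295] / 1.501770 = 1.364739
d₂ = d₁ − σ√T = 1.364739 − 1.501770 = -0.137031
N(d₁) = 0.913832,  N(d₂) = 0.445503,  e^(−rT) = 0.756813
E₀ = V₀·N(d₁) − D·e^(−rT)·N(d₂)
   = 455.2111·0.913832 − 239.2555·0.756813·0.445503 = 335.318646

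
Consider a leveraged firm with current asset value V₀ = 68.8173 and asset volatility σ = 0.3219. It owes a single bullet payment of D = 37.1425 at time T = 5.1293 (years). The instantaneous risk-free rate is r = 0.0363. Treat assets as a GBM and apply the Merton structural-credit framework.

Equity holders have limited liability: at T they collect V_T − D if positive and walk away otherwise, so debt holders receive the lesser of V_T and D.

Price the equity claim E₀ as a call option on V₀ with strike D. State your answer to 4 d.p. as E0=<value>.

d₁ = [ln(V₀/D) + (r + σ²/2)T] / (σ√T)
   = [ln(68.8173/37.1425) + (0.0363 + 0.5·0.3219²)·5.1293] / (0.3219·√5.1293)
   = [0.616693 + 0.451942] / 0.729038 = 1.465816
d₂ = d₁ − σ√T = 1.465816 − 0.729038 = 0.736778
N(d₁) = 0.928651,  N(d₂) = 0.769371,  e^(−rT) = 0.830113
E₀ = V₀·N(d₁) − D·e^(−rT)·N(d₂)
   = 68.8173·0.928651 − 37.1425·0.830113·0.769371 = 40.185622

E0=40.1856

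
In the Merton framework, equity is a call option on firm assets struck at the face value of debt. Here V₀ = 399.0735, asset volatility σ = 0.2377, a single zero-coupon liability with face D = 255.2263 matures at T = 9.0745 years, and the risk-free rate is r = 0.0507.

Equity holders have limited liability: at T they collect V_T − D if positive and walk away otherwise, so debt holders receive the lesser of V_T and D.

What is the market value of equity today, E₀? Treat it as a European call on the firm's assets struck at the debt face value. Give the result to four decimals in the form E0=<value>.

E0=246.4527

d₁ = [ln(V₀/D) + (r + σ²/2)T] / (σ√T)
   = [ln(399.0735/255.2263) + (0.0507 + 0.5·0.2377²)·9.0745] / (0.2377·√9.0745)
   = [0.446995 + 0.716438] / 0.716045 = 1.624803
d₂ = d₁ − σ√T = 1.624803 − 0.716045 = 0.908758
N(d₁) = 0.947898,  N(d₂) = 0.818261,  e^(−rT) = 0.631235
E₀ = V₀·N(d₁) − D·e^(−rT)·N(d₂)
   = 399.0735·0.947898 − 255.2263·0.631235·0.818261 = 246.452674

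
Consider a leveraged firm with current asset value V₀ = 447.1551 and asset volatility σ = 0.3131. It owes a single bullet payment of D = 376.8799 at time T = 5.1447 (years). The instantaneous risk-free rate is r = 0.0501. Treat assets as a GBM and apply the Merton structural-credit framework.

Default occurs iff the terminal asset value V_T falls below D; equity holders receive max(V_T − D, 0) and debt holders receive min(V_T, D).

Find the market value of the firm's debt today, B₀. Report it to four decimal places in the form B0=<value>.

B0=249.7110

d₁ = [ln(V₀/D) + (r + σ²/2)T] / (σ√T)
   = [ln(447.1551/376.8799) + (0.0501 + 0.5·0.3131²)·5.1447] / (0.3131·√5.1447)
   = [0.170979 + 0.509921] / 0.710171 = 0.958783
d₂ = d₁ − σ√T = 0.958783 − 0.710171 = 0.248612
N(d₁) = 0.831166,  N(d₂) = 0.598169,  e^(−rT) = 0.772789
E₀ = V₀·N(d₁) − D·e^(−rT)·N(d₂)
   = 447.1551·0.831166 − 376.8799·0.772789·0.598169 = 197.444106
B₀ = V₀ − E₀ = 447.1551 − 197.444106 = 249.710994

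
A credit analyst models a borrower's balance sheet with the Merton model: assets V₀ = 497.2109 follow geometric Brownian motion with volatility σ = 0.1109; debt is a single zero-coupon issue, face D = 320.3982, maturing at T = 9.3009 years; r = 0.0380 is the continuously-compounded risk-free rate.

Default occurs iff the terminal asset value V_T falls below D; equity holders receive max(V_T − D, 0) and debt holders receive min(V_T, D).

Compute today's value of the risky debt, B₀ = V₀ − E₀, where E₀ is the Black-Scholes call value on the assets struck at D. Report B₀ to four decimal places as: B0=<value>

B0=224.6475

d₁ = [ln(V₀/D) + (r + σ²/2)T] / (σ√T)
   = [ln(497.2109/320.3982) + (0.0380 + 0.5·0.1109²)·9.3009] / (0.1109·√9.3009)
   = [0.439450 + 0.410629] / 0.338216 = 2.513421
d₂ = d₁ − σ√T = 2.513421 − 0.338216 = 2.175205
N(d₁) = 0.994022,  N(d₂) = 0.985193,  e^(−rT) = 0.702272
E₀ = V₀·N(d₁) − D·e^(−rT)·N(d₂)
   = 497.2109·0.994022 − 320.3982·0.702272·0.985193 = 272.563421
B₀ = V₀ − E₀ = 497.2109 − 272.563421 = 224.647479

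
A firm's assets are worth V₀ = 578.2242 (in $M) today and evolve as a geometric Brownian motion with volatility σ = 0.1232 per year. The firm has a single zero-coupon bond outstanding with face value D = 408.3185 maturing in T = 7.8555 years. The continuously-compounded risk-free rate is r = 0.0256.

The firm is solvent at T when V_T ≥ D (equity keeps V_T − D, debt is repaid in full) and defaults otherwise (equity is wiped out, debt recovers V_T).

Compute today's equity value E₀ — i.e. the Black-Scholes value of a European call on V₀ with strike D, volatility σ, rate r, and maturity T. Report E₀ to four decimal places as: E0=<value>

E0=247.8606

d₁ = [ln(V₀/D) + (r + σ²/2)T] / (σ√T)
   = [ln(578.2242/408.3185) + (0.0256 + 0.5·0.1232²)·7.8555] / (0.1232·√7.8555)
   = [0.347914 + 0.260717] / 0.345301 = 1.762612
d₂ = d₁ − σ√T = 1.762612 − 0.345301 = 1.417311
N(d₁) = 0.961017,  N(d₂) = 0.921804,  e^(−rT) = 0.817830
E₀ = V₀·N(d₁) − D·e^(−rT)·N(d₂)
   = 578.2242·0.961017 − 408.3185·0.817830·0.921804 = 247.860571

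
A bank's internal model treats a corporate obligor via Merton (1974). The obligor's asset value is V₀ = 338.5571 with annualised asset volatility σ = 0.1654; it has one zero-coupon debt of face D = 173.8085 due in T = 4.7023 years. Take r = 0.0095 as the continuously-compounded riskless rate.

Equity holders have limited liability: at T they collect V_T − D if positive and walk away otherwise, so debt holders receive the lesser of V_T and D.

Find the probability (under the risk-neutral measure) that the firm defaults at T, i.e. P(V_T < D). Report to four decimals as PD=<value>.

d₁ = [ln(V₀/D) + (r + σ²/2)T] / (σ√T)
   = [ln(338.5571/173.8085) + (0.0095 + 0.5·0.1654²)·4.7023] / (0.1654·√4.7023)
   = [0.666739 + 0.108993] / 0.358666 = 2.162821
d₂ = d₁ − σ√T = 2.162821 − 0.358666 = 1.804155
risk-neutral PD = N(−d₂) = N(-1.804155) = 0.035604

PD=0.0356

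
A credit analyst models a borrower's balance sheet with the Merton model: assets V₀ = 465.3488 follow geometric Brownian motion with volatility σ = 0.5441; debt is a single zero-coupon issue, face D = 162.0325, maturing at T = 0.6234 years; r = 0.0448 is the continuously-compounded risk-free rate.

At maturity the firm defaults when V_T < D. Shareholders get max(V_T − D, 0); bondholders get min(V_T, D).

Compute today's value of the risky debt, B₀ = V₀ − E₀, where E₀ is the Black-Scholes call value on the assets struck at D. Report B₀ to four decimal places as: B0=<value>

B0=157.3554

d₁ = [ln(V₀/D) + (r + σ²/2)T] / (σ√T)
   = [ln(465.3488/162.0325) + (0.0448 + 0.5·0.5441²)·0.6234] / (0.5441·√0.6234)
   = [1.054990 + 0.120205] / 0.429598 = 2.735572
d₂ = d₁ − σ√T = 2.735572 − 0.429598 = 2.305974
N(d₁) = 0.996886,  N(d₂) = 0.989444,  e^(−rT) = 0.972458
E₀ = V₀·N(d₁) − D·e^(−rT)·N(d₂)
   = 465.3488·0.996886 − 162.0325·0.972458·0.989444 = 307.993392
B₀ = V₀ − E₀ = 465.3488 − 307.993392 = 157.355408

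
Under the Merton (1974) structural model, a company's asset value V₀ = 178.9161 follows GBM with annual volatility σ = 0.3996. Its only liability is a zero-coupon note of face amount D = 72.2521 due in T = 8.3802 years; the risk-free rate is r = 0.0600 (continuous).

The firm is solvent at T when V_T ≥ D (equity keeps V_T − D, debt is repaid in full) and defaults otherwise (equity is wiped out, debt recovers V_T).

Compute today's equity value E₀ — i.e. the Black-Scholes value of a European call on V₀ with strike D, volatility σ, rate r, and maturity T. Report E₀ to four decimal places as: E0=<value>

E0=140.1515

d₁ = [ln(V₀/D) + (r + σ²/2)T] / (σ√T)
   = [ln(178.9161/72.2521) + (0.0600 + 0.5·0.3996²)·8.3802] / (0.3996·√8.3802)
   = [0.906756 + 1.171888] / 1.156785 = 1.796914
d₂ = d₁ − σ√T = 1.796914 − 1.156785 = 0.640129
N(d₁) = 0.963825,  N(d₂) = 0.738956,  e^(−rT) = 0.604827
E₀ = V₀·N(d₁) − D·e^(−rT)·N(d₂)
   = 178.9161·0.963825 − 72.2521·0.604827·0.738956 = 140.151473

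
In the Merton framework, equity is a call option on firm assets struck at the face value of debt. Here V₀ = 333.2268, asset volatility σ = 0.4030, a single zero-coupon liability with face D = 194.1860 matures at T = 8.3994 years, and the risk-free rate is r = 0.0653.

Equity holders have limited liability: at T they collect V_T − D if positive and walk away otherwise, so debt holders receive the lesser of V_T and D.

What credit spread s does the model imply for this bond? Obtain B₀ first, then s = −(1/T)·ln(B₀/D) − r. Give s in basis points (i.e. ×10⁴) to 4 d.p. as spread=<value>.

spread=224.1115

d₁ = [ln(V₀/D) + (r + σ²/2)T] / (σ√T)
   = [ln(333.2268/194.1860) + (0.0653 + 0.5·0.4030²)·8.3994] / (0.4030·√8.3994)
   = [0.540007 + 1.230550] / 1.167963 = 1.515935
d₂ = d₁ − σ√T = 1.515935 − 1.167963 = 0.347972
N(d₁) = 0.935232,  N(d₂) = 0.636069,  e^(−rT) = 0.577827
E₀ = V₀·N(d₁) − D·e^(−rT)·N(d₂)
   = 333.2268·0.935232 − 194.1860·0.577827·0.636069 = 240.273669
B₀ = V₀ − E₀ = 333.2268 − 240.273669 = 92.953131
spread = −(1/T)·ln(B₀/D) − r = −(1/8.3994)·ln(92.953131/194.1860) − 0.0653 = 0.02241115
in basis points: 0.02241115 × 10⁴ = 224.1115 bp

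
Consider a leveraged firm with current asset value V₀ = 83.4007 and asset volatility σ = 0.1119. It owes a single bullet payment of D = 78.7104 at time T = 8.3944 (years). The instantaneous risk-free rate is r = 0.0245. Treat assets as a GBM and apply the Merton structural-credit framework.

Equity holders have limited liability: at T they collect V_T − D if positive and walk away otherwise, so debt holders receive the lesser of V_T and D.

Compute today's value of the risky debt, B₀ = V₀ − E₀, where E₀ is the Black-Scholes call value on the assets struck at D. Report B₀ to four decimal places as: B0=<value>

B0=61.3154

d₁ = [ln(V₀/D) + (r + σ²/2)T] / (σ√T)
   = [ln(83.4007/78.7104) + (0.0245 + 0.5·0.1119²)·8.3944] / (0.1119·√8.3944)
   = [0.057881 + 0.258219] / 0.324209 = 0.974988
d₂ = d₁ − σ√T = 0.974988 − 0.324209 = 0.650780
N(d₁) = 0.835217,  N(d₂) = 0.742406,  e^(−rT) = 0.814108
E₀ = V₀·N(d₁) − D·e^(−rT)·N(d₂)
   = 83.4007·0.835217 − 78.7104·0.814108·0.742406 = 22.085274
B₀ = V₀ − E₀ = 83.4007 − 22.085274 = 61.315426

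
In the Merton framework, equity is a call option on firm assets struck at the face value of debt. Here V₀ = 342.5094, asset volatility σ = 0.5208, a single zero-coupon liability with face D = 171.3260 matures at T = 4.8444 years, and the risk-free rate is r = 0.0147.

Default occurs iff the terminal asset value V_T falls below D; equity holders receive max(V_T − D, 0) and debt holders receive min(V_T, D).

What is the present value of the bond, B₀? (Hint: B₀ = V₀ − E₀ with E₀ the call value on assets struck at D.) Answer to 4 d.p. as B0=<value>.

B0=122.5470

d₁ = [ln(V₀/D) + (r + σ²/2)T] / (σ√T)
   = [ln(342.5094/171.3260) + (0.0147 + 0.5·0.5208²)·4.8444] / (0.5208·√4.8444)
   = [0.692731 + 0.728192] / 1.146281 = 1.239595
d₂ = d₁ − σ√T = 1.239595 − 1.146281 = 0.093314
N(d₁) = 0.892437,  N(d₂) = 0.537173,  e^(−rT) = 0.931264
E₀ = V₀·N(d₁) − D·e^(−rT)·N(d₂)
   = 342.5094·0.892437 − 171.3260·0.931264·0.537173 = 219.962389
B₀ = V₀ − E₀ = 342.5094 − 219.962389 = 122.547011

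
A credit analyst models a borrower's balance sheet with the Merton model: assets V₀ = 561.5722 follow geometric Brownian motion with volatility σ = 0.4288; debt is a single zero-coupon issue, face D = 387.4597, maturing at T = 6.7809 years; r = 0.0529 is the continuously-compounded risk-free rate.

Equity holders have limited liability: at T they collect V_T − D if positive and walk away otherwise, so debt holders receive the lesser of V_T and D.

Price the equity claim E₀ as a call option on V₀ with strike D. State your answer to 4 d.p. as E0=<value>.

E0=352.6306

d₁ = [ln(V₀/D) + (r + σ²/2)T] / (σ√T)
   = [ln(561.5722/387.4597) + (0.0529 + 0.5·0.4288²)·6.7809] / (0.4288·√6.7809)
   = [0.371129 + 0.982110] / 1.116602 = 1.211925
d₂ = d₁ − σ√T = 1.211925 − 1.116602 = 0.095323
N(d₁) = 0.887229,  N(d₂) = 0.537971,  e^(−rT) = 0.698577
E₀ = V₀·N(d₁) − D·e^(−rT)·N(d₂)
   = 561.5722·0.887229 − 387.4597·0.698577·0.537971 = 352.630564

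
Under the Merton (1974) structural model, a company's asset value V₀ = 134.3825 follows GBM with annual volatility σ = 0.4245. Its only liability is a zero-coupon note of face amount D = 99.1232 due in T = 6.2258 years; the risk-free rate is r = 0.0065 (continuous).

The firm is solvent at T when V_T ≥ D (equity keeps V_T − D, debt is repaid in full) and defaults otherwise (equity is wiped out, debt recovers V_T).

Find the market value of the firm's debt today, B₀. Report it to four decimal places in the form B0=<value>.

d₁ = [ln(V₀/D) + (r + σ²/2)T] / (σ√T)
   = [ln(134.3825/99.1232) + (0.0065 + 0.5·0.4245²)·6.2258] / (0.4245·√6.2258)
   = [0.304327 + 0.601413] / 1.059193 = 0.855122
d₂ = d₁ − σ√T = 0.855122 − 1.059193 = -0.204071
N(d₁) = 0.803758,  N(d₂) = 0.419149,  e^(−rT) = 0.960340
E₀ = V₀·N(d₁) − D·e^(−rT)·N(d₂)
   = 134.3825·0.803758 − 99.1232·0.960340·0.419149 = 68.111422
B₀ = V₀ − E₀ = 134.3825 − 68.111422 = 66.271078

B0=66.2711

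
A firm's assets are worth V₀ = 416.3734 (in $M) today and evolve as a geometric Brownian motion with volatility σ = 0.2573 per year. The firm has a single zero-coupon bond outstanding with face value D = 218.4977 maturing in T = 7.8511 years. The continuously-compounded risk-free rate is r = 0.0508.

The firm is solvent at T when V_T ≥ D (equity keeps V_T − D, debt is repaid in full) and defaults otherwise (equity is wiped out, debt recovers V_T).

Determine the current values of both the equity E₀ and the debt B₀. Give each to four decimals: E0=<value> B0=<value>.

d₁ = [ln(V₀/D) + (r + σ²/2)T] / (σ√T)
   = [ln(416.3734/218.4977) + (0.0508 + 0.5·0.2573²)·7.8511] / (0.2573·√7.8511)
   = [0.644807 + 0.658720] / 0.720950 = 1.808069
d₂ = d₁ − σ√T = 1.808069 − 0.720950 = 1.087119
N(d₁) = 0.964702,  N(d₂) = 0.861508,  e^(−rT) = 0.671101
E₀ = V₀·N(d₁) − D·e^(−rT)·N(d₂)
   = 416.3734·0.964702 − 218.4977·0.671101·0.861508 = 275.349958
B₀ = V₀ − E₀ = 416.3734 − 275.349958 = 141.023442

E0=275.3500 B0=141.0234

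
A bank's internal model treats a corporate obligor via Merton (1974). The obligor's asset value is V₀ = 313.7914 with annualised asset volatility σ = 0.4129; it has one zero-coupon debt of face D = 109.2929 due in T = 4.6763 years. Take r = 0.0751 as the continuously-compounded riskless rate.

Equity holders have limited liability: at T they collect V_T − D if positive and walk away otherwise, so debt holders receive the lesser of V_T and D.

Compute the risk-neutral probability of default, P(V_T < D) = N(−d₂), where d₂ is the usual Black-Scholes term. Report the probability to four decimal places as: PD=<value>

d₁ = [ln(V₀/D) + (r + σ²/2)T] / (σ√T)
   = [ln(313.7914/109.2929) + (0.0751 + 0.5·0.4129²)·4.6763] / (0.4129·√4.6763)
   = [1.054697 + 0.749813] / 0.892886 = 2.020986
d₂ = d₁ − σ√T = 2.020986 − 0.892886 = 1.128099
risk-neutral PD = N(−d₂) = N(-1.128099) = 0.129639

PD=0.1296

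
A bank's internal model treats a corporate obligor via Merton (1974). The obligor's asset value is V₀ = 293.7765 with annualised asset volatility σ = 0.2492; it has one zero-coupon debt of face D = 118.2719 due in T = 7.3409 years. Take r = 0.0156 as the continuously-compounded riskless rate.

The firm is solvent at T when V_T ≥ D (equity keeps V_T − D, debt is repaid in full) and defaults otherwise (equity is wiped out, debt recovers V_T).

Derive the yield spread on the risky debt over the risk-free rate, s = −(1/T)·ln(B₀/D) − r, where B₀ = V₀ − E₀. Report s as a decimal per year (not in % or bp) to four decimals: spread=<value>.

spread=0.0042

d₁ = [ln(V₀/D) + (r + σ²/2)T] / (σ√T)
   = [ln(293.7765/118.2719) + (0.0156 + 0.5·0.2492²)·7.3409] / (0.2492·√7.3409)
   = [0.909833 + 0.342455] / 0.675185 = 1.854734
d₂ = d₁ − σ√T = 1.854734 − 0.675185 = 1.179549
N(d₁) = 0.968183,  N(d₂) = 0.880910,  e^(−rT) = 0.891796
E₀ = V₀·N(d₁) − D·e^(−rT)·N(d₂)
   = 293.7765·0.968183 − 118.2719·0.891796·0.880910 = 191.515914
B₀ = V₀ − E₀ = 293.7765 − 191.515914 = 102.260586
spread = −(1/T)·ln(B₀/D) − r = −(1/7.3409)·ln(102.260586/118.2719) − 0.0156 = 0.00421527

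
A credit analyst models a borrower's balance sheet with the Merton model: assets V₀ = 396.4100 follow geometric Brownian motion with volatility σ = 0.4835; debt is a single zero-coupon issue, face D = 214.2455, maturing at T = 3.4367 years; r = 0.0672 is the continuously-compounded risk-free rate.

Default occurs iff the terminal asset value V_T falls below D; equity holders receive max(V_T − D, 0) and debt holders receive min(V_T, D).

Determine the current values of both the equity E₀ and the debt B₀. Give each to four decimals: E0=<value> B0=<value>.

E0=246.5862 B0=149.8238

d₁ = [ln(V₀/D) + (r + σ²/2)T] / (σ√T)
   = [ln(396.4100/214.2455) + (0.0672 + 0.5·0.4835²)·3.4367] / (0.4835·√3.4367)
   = [0.615326 + 0.632649] / 0.896329 = 1.392319
d₂ = d₁ − σ√T = 1.392319 − 0.896329 = 0.495990
N(d₁) = 0.918087,  N(d₂) = 0.690049,  e^(−rT) = 0.793782
E₀ = V₀·N(d₁) − D·e^(−rT)·N(d₂)
   = 396.4100·0.918087 − 214.2455·0.793782·0.690049 = 246.586172
B₀ = V₀ − E₀ = 396.4100 − 246.586172 = 149.823828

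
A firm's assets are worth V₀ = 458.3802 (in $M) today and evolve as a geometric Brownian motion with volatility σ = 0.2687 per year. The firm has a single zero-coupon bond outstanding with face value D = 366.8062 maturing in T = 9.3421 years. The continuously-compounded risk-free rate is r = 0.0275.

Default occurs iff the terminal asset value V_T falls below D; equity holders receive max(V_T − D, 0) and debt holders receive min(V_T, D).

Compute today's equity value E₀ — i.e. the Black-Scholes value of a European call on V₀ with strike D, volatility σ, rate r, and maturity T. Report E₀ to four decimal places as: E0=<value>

d₁ = [ln(V₀/D) + (r + σ²/2)T] / (σ√T)
   = [ln(458.3802/366.8062) + (0.0275 + 0.5·0.2687²)·9.3421] / (0.2687·√9.3421)
   = [0.222865 + 0.594156] / 0.821277 = 0.994818
d₂ = d₁ − σ√T = 0.994818 − 0.821277 = 0.173540
N(d₁) = 0.840088,  N(d₂) = 0.568887,  e^(−rT) = 0.773440
E₀ = V₀·N(d₁) − D·e^(−rT)·N(d₂)
   = 458.3802·0.840088 − 366.8062·0.773440·0.568887 = 223.684986

E0=223.6850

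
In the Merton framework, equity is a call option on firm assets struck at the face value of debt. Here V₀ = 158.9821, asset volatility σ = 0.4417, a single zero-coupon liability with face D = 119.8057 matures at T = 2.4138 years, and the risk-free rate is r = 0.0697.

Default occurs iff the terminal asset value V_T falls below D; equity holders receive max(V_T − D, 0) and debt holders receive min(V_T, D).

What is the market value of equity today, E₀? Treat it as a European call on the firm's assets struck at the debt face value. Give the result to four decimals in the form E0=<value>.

d₁ = [ln(V₀/D) + (r + σ²/2)T] / (σ√T)
   = [ln(158.9821/119.8057) + (0.0697 + 0.5·0.4417²)·2.4138] / (0.4417·√2.4138)
   = [0.282920 + 0.403707] / 0.686243 = 1.000559
d₂ = d₁ − σ√T = 1.000559 − 0.686243 = 0.314316
N(d₁) = 0.841480,  N(d₂) = 0.623360,  e^(−rT) = 0.845149
E₀ = V₀·N(d₁) − D·e^(−rT)·N(d₂)
   = 158.9821·0.841480 − 119.8057·0.845149·0.623360 = 70.662796

E0=70.6628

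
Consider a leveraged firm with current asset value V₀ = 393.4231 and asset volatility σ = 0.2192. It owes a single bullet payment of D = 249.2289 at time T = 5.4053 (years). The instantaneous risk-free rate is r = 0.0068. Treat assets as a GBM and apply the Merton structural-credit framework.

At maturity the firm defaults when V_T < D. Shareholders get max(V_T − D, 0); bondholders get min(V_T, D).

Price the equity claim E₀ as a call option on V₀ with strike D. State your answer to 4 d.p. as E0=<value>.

d₁ = [ln(V₀/D) + (r + σ²/2)T] / (σ√T)
   = [ln(393.4231/249.2289) + (0.0068 + 0.5·0.2192²)·5.4053] / (0.2192·√5.4053)
   = [0.456514 + 0.166615] / 0.509625 = 1.222721
d₂ = d₁ − σ√T = 1.222721 − 0.509625 = 0.713096
N(d₁) = 0.889282,  N(d₂) = 0.762107,  e^(−rT) = 0.963911
E₀ = V₀·N(d₁) − D·e^(−rT)·N(d₂)
   = 393.4231·0.889282 − 249.2289·0.963911·0.762107 = 166.779851

E0=166.7799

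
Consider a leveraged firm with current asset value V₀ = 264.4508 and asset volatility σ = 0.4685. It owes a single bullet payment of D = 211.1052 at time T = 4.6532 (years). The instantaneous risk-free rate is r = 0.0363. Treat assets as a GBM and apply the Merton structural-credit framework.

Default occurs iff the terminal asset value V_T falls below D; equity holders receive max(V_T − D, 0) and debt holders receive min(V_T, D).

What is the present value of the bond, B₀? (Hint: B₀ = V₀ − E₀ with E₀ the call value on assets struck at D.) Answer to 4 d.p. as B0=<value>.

B0=129.9702

d₁ = [ln(V₀/D) + (r + σ²/2)T] / (σ√T)
   = [ln(264.4508/211.1052) + (0.0363 + 0.5·0.4685²)·4.6532] / (0.4685·√4.6532)
   = [0.225299 + 0.679582] / 1.010614 = 0.895377
d₂ = d₁ − σ√T = 0.895377 − 1.010614 = -0.115238
N(d₁) = 0.814707,  N(d₂) = 0.454128,  e^(−rT) = 0.844584
E₀ = V₀·N(d₁) − D·e^(−rT)·N(d₂)
   = 264.4508·0.814707 − 211.1052·0.844584·0.454128 = 134.480649
B₀ = V₀ − E₀ = 264.4508 − 134.480649 = 129.970151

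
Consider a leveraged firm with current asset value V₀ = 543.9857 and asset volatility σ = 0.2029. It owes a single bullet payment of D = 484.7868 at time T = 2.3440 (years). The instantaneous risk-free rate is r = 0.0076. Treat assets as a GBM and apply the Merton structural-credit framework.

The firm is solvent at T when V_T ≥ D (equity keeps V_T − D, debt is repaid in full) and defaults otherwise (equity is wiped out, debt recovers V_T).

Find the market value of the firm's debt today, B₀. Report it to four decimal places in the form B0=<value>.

d₁ = [ln(V₀/D) + (r + σ²/2)T] / (σ√T)
   = [ln(543.9857/484.7868) + (0.0076 + 0.5·0.2029²)·2.3440] / (0.2029·√2.3440)
   = [0.115214 + 0.066064] / 0.310642 = 0.583557
d₂ = d₁ − σ√T = 0.583557 − 0.310642 = 0.272914
N(d₁) = 0.720241,  N(d₂) = 0.607540,  e^(−rT) = 0.982343
E₀ = V₀·N(d₁) − D·e^(−rT)·N(d₂)
   = 543.9857·0.720241 − 484.7868·0.982343·0.607540 = 102.473439
B₀ = V₀ − E₀ = 543.9857 − 102.473439 = 441.512261

B0=441.5123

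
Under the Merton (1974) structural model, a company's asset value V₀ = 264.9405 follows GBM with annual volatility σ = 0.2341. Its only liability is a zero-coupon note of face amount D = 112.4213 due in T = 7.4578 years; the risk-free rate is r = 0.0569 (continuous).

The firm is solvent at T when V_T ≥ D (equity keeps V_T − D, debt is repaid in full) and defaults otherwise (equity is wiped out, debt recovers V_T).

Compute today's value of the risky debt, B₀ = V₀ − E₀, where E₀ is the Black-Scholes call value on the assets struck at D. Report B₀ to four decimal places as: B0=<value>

d₁ = [ln(V₀/D) + (r + σ²/2)T] / (σ√T)
   = [ln(264.9405/112.4213) + (0.0569 + 0.5·0.2341²)·7.4578] / (0.2341·√7.4578)
   = [0.857252 + 0.628703] / 0.639303 = 2.324336
d₂ = d₁ − σ√T = 2.324336 − 0.639303 = 1.685033
N(d₁) = 0.989946,  N(d₂) = 0.954009,  e^(−rT) = 0.654196
E₀ = V₀·N(d₁) − D·e^(−rT)·N(d₂)
   = 264.9405·0.989946 − 112.4213·0.654196·0.954009 = 192.113771
B₀ = V₀ − E₀ = 264.9405 − 192.113771 = 72.826729

B0=72.8267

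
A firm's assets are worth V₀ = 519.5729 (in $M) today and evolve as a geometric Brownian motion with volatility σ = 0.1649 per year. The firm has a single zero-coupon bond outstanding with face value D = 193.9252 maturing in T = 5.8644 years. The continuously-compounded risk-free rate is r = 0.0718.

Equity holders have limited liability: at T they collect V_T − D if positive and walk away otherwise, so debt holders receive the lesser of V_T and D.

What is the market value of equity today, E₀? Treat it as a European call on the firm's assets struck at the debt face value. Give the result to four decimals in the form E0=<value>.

d₁ = [ln(V₀/D) + (r + σ²/2)T] / (σ√T)
   = [ln(519.5729/193.9252) + (0.0718 + 0.5·0.1649²)·5.8644] / (0.1649·√5.8644)
   = [0.985535 + 0.500796] / 0.399330 = 3.722057
d₂ = d₁ − σ√T = 3.722057 − 0.399330 = 3.322727
N(d₁) = 0.999901,  N(d₂) = 0.999554,  e^(−rT) = 0.656348
E₀ = V₀·N(d₁) − D·e^(−rT)·N(d₂)
   = 519.5729·0.999901 − 193.9252·0.656348·0.999554 = 392.295850

E0=392.2959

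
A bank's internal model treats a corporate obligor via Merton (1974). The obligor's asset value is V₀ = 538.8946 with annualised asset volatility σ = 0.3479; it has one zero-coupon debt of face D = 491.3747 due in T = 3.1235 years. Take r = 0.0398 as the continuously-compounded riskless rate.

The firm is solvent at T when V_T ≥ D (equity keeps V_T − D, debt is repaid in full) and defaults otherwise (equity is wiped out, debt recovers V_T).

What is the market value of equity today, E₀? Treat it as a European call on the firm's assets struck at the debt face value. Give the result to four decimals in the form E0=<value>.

d₁ = [ln(V₀/D) + (r + σ²/2)T] / (σ√T)
   = [ln(538.8946/491.3747) + (0.0398 + 0.5·0.3479²)·3.1235] / (0.3479·√3.1235)
   = [0.092313 + 0.313341] / 0.614859 = 0.659752
d₂ = d₁ − σ√T = 0.659752 − 0.614859 = 0.044893
N(d₁) = 0.745293,  N(d₂) = 0.517904,  e^(−rT) = 0.883101
E₀ = V₀·N(d₁) − D·e^(−rT)·N(d₂)
   = 538.8946·0.745293 − 491.3747·0.883101·0.517904 = 176.898709

E0=176.8987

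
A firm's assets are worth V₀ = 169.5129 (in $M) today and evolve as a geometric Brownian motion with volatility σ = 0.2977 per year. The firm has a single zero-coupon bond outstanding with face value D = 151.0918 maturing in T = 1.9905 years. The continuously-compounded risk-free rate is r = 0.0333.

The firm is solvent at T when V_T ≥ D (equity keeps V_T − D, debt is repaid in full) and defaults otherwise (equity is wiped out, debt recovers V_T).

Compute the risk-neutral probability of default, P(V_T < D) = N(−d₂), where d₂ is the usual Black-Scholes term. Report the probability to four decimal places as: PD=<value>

d₁ = [ln(V₀/D) + (r + σ²/2)T] / (σ√T)
   = [ln(169.5129/151.0918) + (0.0333 + 0.5·0.2977²)·1.9905] / (0.2977·√1.9905)
   = [0.115041 + 0.154488] / 0.420010 = 0.641721
d₂ = d₁ − σ√T = 0.641721 − 0.420010 = 0.221711
risk-neutral PD = N(−d₂) = N(-0.221711) = 0.412270

PD=0.4123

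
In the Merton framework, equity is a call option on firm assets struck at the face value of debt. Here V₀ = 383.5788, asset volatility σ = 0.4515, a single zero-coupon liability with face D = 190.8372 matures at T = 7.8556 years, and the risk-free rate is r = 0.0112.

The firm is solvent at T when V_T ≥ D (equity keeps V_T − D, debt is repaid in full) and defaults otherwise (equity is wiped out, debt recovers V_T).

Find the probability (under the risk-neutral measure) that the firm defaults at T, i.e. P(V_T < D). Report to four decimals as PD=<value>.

PD=0.5046

d₁ = [ln(V₀/D) + (r + σ²/2)T] / (σ√T)
   = [ln(383.5788/190.8372) + (0.0112 + 0.5·0.4515²)·7.8556] / (0.4515·√7.8556)
   = [0.698124 + 0.888674] / 1.265457 = 1.253933
d₂ = d₁ − σ√T = 1.253933 − 1.265457 = -0.011525
risk-neutral PD = N(−d₂) = N(0.011525) = 0.504598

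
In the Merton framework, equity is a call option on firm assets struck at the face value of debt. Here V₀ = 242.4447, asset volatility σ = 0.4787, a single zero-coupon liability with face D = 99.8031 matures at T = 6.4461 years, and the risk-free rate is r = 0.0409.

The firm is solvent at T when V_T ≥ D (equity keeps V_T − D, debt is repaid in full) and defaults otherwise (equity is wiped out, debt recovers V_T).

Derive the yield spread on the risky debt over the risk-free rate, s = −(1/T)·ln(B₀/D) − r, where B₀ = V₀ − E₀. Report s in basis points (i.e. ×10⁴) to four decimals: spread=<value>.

spread=303.0143

d₁ = [ln(V₀/D) + (r + σ²/2)T] / (σ√T)
   = [ln(242.4447/99.8031) + (0.0409 + 0.5·0.4787²)·6.4461] / (0.4787·√6.4461)
   = [0.887574 + 1.002219] / 1.215380 = 1.554900
d₂ = d₁ − σ√T = 1.554900 − 1.215380 = 0.339520
N(d₁) = 0.940015,  N(d₂) = 0.632891,  e^(−rT) = 0.768246
E₀ = V₀·N(d₁) − D·e^(−rT)·N(d₂)
   = 242.4447·0.940015 − 99.8031·0.768246·0.632891 = 179.375806
B₀ = V₀ − E₀ = 242.4447 − 179.375806 = 63.068894
spread = −(1/T)·ln(B₀/D) − r = −(1/6.4461)·ln(63.068894/99.8031) − 0.0409 = 0.03030143
in basis points: 0.03030143 × 10⁴ = 303.0143 bp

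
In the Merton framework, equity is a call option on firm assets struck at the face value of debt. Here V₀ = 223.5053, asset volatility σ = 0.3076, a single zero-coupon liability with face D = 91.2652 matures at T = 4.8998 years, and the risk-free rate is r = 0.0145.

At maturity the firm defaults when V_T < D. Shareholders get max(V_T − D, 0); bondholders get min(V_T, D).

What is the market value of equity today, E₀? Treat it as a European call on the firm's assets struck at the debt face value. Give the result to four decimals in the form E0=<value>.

E0=141.6607

d₁ = [ln(V₀/D) + (r + σ²/2)T] / (σ√T)
   = [ln(223.5053/91.2652) + (0.0145 + 0.5·0.3076²)·4.8998] / (0.3076·√4.8998)
   = [0.895666 + 0.302851] / 0.680888 = 1.760227
d₂ = d₁ − σ√T = 1.760227 − 0.680888 = 1.079339
N(d₁) = 0.960815,  N(d₂) = 0.859782,  e^(−rT) = 0.931418
E₀ = V₀·N(d₁) − D·e^(−rT)·N(d₂)
   = 223.5053·0.960815 − 91.2652·0.931418·0.859782 = 141.660669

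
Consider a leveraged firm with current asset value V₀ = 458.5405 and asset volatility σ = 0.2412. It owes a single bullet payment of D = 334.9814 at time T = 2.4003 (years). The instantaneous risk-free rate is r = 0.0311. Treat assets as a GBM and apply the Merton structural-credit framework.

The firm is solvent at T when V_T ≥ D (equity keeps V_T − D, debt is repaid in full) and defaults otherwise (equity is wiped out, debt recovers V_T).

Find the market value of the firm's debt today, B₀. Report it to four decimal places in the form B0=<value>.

B0=300.1199

d₁ = [ln(V₀/D) + (r + σ²/2)T] / (σ√T)
   = [ln(458.5405/334.9814) + (0.0311 + 0.5·0.2412²)·2.4003] / (0.2412·√2.4003)
   = [0.313974 + 0.144471] / 0.373689 = 1.226809
d₂ = d₁ − σ√T = 1.226809 − 0.373689 = 0.853120
N(d₁) = 0.890053,  N(d₂) = 0.803204,  e^(−rT) = 0.928069
E₀ = V₀·N(d₁) − D·e^(−rT)·N(d₂)
   = 458.5405·0.890053 − 334.9814·0.928069·0.803204 = 158.420632
B₀ = V₀ − E₀ = 458.5405 − 158.420632 = 300.119868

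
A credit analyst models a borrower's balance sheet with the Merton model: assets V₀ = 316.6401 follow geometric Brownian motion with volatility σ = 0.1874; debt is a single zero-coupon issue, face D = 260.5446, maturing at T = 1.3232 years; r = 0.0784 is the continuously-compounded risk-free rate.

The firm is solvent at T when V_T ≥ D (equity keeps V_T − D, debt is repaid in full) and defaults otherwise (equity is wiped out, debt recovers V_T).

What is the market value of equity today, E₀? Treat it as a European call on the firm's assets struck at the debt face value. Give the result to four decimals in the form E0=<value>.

d₁ = [ln(V₀/D) + (r + σ²/2)T] / (σ√T)
   = [ln(316.6401/260.5446) + (0.0784 + 0.5·0.1874²)·1.3232] / (0.1874·√1.3232)
   = [0.194992 + 0.126973] / 0.215567 = 1.493573
d₂ = d₁ − σ√T = 1.493573 − 0.215567 = 1.278006
N(d₁) = 0.932356,  N(d₂) = 0.899376,  e^(−rT) = 0.901461
E₀ = V₀·N(d₁) − D·e^(−rT)·N(d₂)
   = 316.6401·0.932356 − 260.5446·0.901461·0.899376 = 83.984258

E0=83.9843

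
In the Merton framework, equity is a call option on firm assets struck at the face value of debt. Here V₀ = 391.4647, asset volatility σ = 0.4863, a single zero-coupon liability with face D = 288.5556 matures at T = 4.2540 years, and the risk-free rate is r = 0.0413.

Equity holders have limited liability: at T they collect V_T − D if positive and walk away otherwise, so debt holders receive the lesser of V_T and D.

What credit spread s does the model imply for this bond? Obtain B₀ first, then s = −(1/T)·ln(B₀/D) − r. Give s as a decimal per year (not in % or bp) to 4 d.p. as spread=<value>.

spread=0.0660

d₁ = [ln(V₀/D) + (r + σ²/2)T] / (σ√T)
   = [ln(391.4647/288.5556) + (0.0413 + 0.5·0.4863²)·4.2540] / (0.4863·√4.2540)
   = [0.305008 + 0.678700] / 1.003005 = 0.980760
d₂ = d₁ − σ√T = 0.980760 − 1.003005 = -0.022245
N(d₁) = 0.836644,  N(d₂) = 0.491126,  e^(−rT) = 0.838878
E₀ = V₀·N(d₁) − D·e^(−rT)·N(d₂)
   = 391.4647·0.836644 − 288.5556·0.838878·0.491126 = 208.633304
B₀ = V₀ − E₀ = 391.4647 − 208.633304 = 182.831396
spread = −(1/T)·ln(B₀/D) − r = −(1/4.2540)·ln(182.831396/288.5556) − 0.0413 = 0.06596925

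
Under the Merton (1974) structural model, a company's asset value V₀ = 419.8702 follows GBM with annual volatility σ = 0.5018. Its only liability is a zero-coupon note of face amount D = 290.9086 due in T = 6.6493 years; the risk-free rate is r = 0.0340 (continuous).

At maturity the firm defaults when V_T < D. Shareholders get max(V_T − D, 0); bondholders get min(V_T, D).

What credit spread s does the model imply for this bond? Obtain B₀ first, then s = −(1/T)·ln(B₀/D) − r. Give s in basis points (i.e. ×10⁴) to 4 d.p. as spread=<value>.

d₁ = [ln(V₀/D) + (r + σ²/2)T] / (σ√T)
   = [ln(419.8702/290.9086) + (0.0340 + 0.5·0.5018²)·6.6493] / (0.5018·√6.6493)
   = [0.366936 + 1.063234] / 1.293953 = 1.105272
d₂ = d₁ − σ√T = 1.105272 − 1.293953 = -0.188681
N(d₁) = 0.865479,  N(d₂) = 0.425171,  e^(−rT) = 0.797657
E₀ = V₀·N(d₁) − D·e^(−rT)·N(d₂)
   = 419.8702·0.865479 − 290.9086·0.797657·0.425171 = 264.729865
B₀ = V₀ − E₀ = 419.8702 − 264.729865 = 155.140335
spread = −(1/T)·ln(B₀/D) − r = −(1/6.6493)·ln(155.140335/290.9086) − 0.0340 = 0.06054815
in basis points: 0.06054815 × 10⁴ = 605.4815 bp

spread=605.4815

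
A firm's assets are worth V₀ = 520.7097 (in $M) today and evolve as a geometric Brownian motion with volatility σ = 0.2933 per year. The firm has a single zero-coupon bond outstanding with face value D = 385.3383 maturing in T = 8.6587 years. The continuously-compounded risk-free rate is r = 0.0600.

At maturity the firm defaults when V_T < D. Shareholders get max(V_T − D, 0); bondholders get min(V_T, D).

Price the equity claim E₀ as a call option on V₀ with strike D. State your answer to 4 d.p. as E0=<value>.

E0=317.2324

d₁ = [ln(V₀/D) + (r + σ²/2)T] / (σ√T)
   = [ln(520.7097/385.3383) + (0.0600 + 0.5·0.2933²)·8.6587] / (0.2933·√8.6587)
   = [0.301071 + 0.891954] / 0.863055 = 1.382328
d₂ = d₁ − σ√T = 1.382328 − 0.863055 = 0.519273
N(d₁) = 0.916564,  N(d₂) = 0.698215,  e^(−rT) = 0.594805
E₀ = V₀·N(d₁) − D·e^(−rT)·N(d₂)
   = 520.7097·0.916564 − 385.3383·0.594805·0.698215 = 317.232431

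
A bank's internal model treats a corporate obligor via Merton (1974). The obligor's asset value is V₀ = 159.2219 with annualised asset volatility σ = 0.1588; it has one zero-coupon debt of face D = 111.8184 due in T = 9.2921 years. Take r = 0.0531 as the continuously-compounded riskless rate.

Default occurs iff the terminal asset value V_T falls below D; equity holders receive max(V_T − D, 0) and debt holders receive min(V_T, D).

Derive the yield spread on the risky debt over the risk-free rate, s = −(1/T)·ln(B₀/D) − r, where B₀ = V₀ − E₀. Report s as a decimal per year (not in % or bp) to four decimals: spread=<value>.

spread=0.0013

d₁ = [ln(V₀/D) + (r + σ²/2)T] / (σ√T)
   = [ln(159.2219/111.8184) + (0.0531 + 0.5·0.1588²)·9.2921] / (0.1588·√9.2921)
   = [0.353423 + 0.610572] / 0.484069 = 1.991440
d₂ = d₁ − σ√T = 1.991440 − 0.484069 = 1.507371
N(d₁) = 0.976784,  N(d₂) = 0.934142,  e^(−rT) = 0.610541
E₀ = V₀·N(d₁) − D·e^(−rT)·N(d₂)
   = 159.2219·0.976784 − 111.8184·0.610541·0.934142 = 91.751782
B₀ = V₀ − E₀ = 159.2219 − 91.751782 = 67.470118
spread = −(1/T)·ln(B₀/D) − r = −(1/9.2921)·ln(67.470118/111.8184) − 0.0531 = 0.00126783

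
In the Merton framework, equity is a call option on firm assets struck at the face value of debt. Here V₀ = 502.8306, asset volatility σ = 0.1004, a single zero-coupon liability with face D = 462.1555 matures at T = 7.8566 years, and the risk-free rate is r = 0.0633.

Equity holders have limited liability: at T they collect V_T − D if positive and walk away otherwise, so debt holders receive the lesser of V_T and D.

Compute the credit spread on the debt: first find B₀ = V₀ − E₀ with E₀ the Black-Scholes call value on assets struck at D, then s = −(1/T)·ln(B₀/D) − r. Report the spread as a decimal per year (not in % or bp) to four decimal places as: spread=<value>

spread=0.0003

d₁ = [ln(V₀/D) + (r + σ²/2)T] / (σ√T)
   = [ln(502.8306/462.1555) + (0.0633 + 0.5·0.1004²)·7.8566] / (0.1004·√7.8566)
   = [0.084352 + 0.536921] / 0.281417 = 2.207655
d₂ = d₁ − σ√T = 2.207655 − 0.281417 = 1.926237
N(d₁) = 0.986366,  N(d₂) = 0.972963,  e^(−rT) = 0.608157
E₀ = V₀·N(d₁) − D·e^(−rT)·N(d₂)
   = 502.8306·0.986366 − 462.1555·0.608157·0.972963 = 222.511183
B₀ = V₀ − E₀ = 502.8306 − 222.511183 = 280.319417
spread = −(1/T)·ln(B₀/D) − r = −(1/7.8566)·ln(280.319417/462.1555) − 0.0633 = 0.00033716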